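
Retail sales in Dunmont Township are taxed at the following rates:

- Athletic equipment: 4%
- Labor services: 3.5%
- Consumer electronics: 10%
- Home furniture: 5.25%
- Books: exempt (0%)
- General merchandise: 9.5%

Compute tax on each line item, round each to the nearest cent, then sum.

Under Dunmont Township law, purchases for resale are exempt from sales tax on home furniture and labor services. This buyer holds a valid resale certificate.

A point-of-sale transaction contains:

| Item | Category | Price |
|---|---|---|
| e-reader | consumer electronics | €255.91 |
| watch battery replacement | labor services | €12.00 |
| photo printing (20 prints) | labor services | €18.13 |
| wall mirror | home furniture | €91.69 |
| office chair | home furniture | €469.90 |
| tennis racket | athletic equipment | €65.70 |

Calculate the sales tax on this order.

€28.22

E-reader €255.91: consumer electronics → 10% → €25.59
Watch battery replacement €12.00: labor services, buyer-exempt → 0% → €0.00
Photo printing (20 prints) €18.13: labor services, buyer-exempt → 0% → €0.00
Wall mirror €91.69: home furniture, buyer-exempt → 0% → €0.00
Office chair €469.90: home furniture, buyer-exempt → 0% → €0.00
Tennis racket €65.70: athletic equipment → 4% → €2.63
Total tax = €25.59 + €2.63 = €28.22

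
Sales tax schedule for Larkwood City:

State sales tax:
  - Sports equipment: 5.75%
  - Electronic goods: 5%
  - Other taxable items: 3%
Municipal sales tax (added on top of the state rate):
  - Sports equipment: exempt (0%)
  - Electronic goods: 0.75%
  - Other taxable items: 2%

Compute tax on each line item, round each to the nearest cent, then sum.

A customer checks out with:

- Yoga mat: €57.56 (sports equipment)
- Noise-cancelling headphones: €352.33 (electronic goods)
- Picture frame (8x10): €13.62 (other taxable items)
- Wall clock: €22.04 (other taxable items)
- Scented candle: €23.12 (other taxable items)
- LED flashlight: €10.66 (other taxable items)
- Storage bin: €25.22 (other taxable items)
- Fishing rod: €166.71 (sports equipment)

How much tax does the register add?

€37.89

Yoga mat €57.56: sports equipment → 5.75% + 0% municipal = 5.75% → €3.31
Noise-cancelling headphones €352.33: electronic goods → 5% + 0.75% municipal = 5.75% → €20.26
Picture frame (8x10) €13.62: other taxable items → 3% + 2% municipal = 5% → €0.68
Wall clock €22.04: other taxable items → 3% + 2% municipal = 5% → €1.10
Scented candle €23.12: other taxable items → 3% + 2% municipal = 5% → €1.16
LED flashlight €10.66: other taxable items → 3% + 2% municipal = 5% → €0.53
Storage bin €25.22: other taxable items → 3% + 2% municipal = 5% → €1.26
Fishing rod €166.71: sports equipment → 5.75% + 0% municipal = 5.75% → €9.59
Total tax = €3.31 + €20.26 + €0.68 + €1.10 + €1.16 + €0.53 + €1.26 + €9.59 = €37.89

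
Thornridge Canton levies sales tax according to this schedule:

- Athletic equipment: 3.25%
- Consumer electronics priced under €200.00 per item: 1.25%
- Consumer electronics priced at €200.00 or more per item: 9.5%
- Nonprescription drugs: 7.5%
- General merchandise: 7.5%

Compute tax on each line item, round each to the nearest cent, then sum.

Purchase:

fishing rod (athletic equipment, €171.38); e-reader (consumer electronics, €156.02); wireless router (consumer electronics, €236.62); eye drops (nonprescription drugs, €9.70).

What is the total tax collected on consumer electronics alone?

E-reader €156.02: consumer electronics, under €200.00 → 1.25% → €1.95
Wireless router €236.62: consumer electronics, €200.00 or more → 9.5% → €22.48
Tax on consumer electronics = €1.95 + €22.48 = €24.43

€24.43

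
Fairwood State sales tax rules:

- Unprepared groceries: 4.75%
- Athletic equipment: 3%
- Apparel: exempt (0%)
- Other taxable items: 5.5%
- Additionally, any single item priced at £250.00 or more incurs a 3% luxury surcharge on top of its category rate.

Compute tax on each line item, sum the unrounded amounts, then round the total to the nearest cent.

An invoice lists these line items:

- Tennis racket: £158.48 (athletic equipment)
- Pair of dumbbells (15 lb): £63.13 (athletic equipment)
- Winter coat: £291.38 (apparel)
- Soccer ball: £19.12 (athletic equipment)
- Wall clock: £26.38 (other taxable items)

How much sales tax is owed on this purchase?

£17.41

Tennis racket £158.48: athletic equipment → 3% → £4.7544
Pair of dumbbells (15 lb) £63.13: athletic equipment → 3% → £1.8939
Winter coat £291.38: apparel → 0% + 3% surcharge = 3% → £8.7414
Soccer ball £19.12: athletic equipment → 3% → £0.5736
Wall clock £26.38: other taxable items → 5.5% → £1.4509
Unrounded tax sum = £17.4142 → £17.41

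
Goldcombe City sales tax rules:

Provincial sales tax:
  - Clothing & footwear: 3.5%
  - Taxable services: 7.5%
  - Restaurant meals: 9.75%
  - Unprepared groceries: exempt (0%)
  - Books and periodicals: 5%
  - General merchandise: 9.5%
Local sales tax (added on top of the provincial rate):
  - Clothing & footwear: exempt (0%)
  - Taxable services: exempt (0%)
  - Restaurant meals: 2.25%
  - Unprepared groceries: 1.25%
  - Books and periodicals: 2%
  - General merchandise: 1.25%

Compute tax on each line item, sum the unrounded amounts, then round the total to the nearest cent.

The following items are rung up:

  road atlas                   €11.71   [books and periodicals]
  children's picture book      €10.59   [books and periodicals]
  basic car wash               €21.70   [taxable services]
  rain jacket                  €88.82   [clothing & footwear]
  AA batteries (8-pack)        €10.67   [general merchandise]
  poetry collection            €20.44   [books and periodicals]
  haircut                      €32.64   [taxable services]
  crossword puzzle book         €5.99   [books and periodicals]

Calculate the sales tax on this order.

€11.74

Road atlas €11.71: books and periodicals → 5% + 2% local = 7% → €0.8197
Children's picture book €10.59: books and periodicals → 5% + 2% local = 7% → €0.7413
Basic car wash €21.70: taxable services → 7.5% + 0% local = 7.5% → €1.6275
Rain jacket €88.82: clothing & footwear → 3.5% + 0% local = 3.5% → €3.1087
AA batteries (8-pack) €10.67: general merchandise → 9.5% + 1.25% local = 10.75% → €1.147025
Poetry collection €20.44: books and periodicals → 5% + 2% local = 7% → €1.4308
Haircut €32.64: taxable services → 7.5% + 0% local = 7.5% → €2.448
Crossword puzzle book €5.99: books and periodicals → 5% + 2% local = 7% → €0.4193
Unrounded tax sum = €11.742325 → €11.74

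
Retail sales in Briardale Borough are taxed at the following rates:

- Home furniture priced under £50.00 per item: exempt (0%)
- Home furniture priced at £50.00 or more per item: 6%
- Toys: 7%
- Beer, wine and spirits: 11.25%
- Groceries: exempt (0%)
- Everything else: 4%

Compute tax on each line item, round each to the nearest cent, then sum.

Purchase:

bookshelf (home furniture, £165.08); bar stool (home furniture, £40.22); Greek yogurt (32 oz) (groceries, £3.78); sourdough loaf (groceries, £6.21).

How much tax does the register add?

Bookshelf £165.08: home furniture, £50.00 or more → 6% → £9.90
Bar stool £40.22: home furniture, under £50.00 → 0% → £0.00
Greek yogurt (32 oz) £3.78: groceries → 0% → £0.00
Sourdough loaf £6.21: groceries → 0% → £0.00
Total tax = £9.90

£9.90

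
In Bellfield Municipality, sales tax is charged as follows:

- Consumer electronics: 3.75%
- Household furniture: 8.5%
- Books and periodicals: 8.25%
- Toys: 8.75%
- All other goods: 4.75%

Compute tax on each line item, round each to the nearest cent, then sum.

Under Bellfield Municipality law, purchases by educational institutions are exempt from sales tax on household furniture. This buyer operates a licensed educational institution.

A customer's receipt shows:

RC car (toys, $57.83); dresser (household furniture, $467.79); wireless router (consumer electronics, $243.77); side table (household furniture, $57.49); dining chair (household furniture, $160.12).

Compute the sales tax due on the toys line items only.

RC car $57.83: toys → 8.75% → $5.06
Tax on toys = $5.06

$5.06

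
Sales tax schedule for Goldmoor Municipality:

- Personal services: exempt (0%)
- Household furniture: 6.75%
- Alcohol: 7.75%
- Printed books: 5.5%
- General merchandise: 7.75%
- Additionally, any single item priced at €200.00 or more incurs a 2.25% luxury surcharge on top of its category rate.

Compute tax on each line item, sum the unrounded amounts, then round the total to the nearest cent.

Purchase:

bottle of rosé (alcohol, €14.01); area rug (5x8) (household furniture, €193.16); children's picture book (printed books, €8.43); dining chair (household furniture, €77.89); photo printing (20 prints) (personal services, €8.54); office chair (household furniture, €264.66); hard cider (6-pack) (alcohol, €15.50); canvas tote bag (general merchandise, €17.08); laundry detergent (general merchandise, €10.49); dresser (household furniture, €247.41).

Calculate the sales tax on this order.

Bottle of rosé €14.01: alcohol → 7.75% → €1.085775
Area rug (5x8) €193.16: household furniture → 6.75% → €13.0383
Children's picture book €8.43: printed books → 5.5% → €0.46365
Dining chair €77.89: household furniture → 6.75% → €5.257575
Photo printing (20 prints) €8.54: personal services → 0% → €0.00
Office chair €264.66: household furniture → 6.75% + 2.25% surcharge = 9% → €23.8194
Hard cider (6-pack) €15.50: alcohol → 7.75% → €1.20125
Canvas tote bag €17.08: general merchandise → 7.75% → €1.3237
Laundry detergent €10.49: general merchandise → 7.75% → €0.812975
Dresser €247.41: household furniture → 6.75% + 2.25% surcharge = 9% → €22.2669
Unrounded tax sum = €69.269525 → €69.27

€69.27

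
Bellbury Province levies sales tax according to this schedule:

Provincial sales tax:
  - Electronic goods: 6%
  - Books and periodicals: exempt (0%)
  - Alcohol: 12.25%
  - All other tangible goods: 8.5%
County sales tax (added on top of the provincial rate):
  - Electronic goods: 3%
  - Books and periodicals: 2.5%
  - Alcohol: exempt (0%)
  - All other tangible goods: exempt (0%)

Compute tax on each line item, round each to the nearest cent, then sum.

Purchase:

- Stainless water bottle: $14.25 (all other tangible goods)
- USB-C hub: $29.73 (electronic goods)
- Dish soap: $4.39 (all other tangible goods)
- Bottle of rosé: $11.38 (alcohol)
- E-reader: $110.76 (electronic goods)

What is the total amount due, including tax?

Stainless water bottle $14.25: all other tangible goods → 8.5% + 0% county = 8.5% → $1.21
USB-C hub $29.73: electronic goods → 6% + 3% county = 9% → $2.68
Dish soap $4.39: all other tangible goods → 8.5% + 0% county = 8.5% → $0.37
Bottle of rosé $11.38: alcohol → 12.25% + 0% county = 12.25% → $1.39
E-reader $110.76: electronic goods → 6% + 3% county = 9% → $9.97
Subtotal = $170.51; tax = $15.62; total due = $186.13

$186.13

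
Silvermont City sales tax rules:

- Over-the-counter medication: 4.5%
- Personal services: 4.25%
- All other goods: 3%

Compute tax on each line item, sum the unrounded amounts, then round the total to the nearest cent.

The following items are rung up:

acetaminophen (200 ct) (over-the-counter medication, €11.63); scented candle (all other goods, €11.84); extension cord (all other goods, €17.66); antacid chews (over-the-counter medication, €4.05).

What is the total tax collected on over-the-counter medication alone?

Acetaminophen (200 ct) €11.63: over-the-counter medication → 4.5% → €0.52335
Antacid chews €4.05: over-the-counter medication → 4.5% → €0.18225
Tax on over-the-counter medication: unrounded sum = €0.7056 → €0.71

€0.71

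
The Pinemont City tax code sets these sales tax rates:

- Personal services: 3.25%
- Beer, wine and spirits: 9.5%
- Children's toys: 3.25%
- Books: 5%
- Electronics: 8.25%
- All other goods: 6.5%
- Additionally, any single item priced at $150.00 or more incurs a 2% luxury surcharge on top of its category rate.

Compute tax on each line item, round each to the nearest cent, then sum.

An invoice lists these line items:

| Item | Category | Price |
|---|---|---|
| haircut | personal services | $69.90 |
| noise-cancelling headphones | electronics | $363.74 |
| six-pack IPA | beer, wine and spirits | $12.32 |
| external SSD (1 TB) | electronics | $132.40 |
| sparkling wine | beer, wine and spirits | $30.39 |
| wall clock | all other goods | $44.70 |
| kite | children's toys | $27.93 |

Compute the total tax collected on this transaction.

Haircut $69.90: personal services → 3.25% → $2.27
Noise-cancelling headphones $363.74: electronics → 8.25% + 2% surcharge = 10.25% → $37.28
Six-pack IPA $12.32: beer, wine and spirits → 9.5% → $1.17
External SSD (1 TB) $132.40: electronics → 8.25% → $10.92
Sparkling wine $30.39: beer, wine and spirits → 9.5% → $2.89
Wall clock $44.70: all other goods → 6.5% → $2.91
Kite $27.93: children's toys → 3.25% → $0.91
Total tax = $2.27 + $37.28 + $1.17 + $10.92 + $2.89 + $2.91 + $0.91 = $58.35

$58.35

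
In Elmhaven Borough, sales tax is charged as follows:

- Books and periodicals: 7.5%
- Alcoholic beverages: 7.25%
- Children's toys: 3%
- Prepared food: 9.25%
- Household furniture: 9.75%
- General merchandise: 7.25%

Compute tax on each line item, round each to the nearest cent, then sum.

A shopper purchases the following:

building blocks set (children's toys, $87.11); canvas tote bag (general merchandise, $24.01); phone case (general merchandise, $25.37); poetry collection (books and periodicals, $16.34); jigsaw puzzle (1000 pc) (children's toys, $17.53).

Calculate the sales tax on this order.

$7.95

Building blocks set $87.11: children's toys → 3% → $2.61
Canvas tote bag $24.01: general merchandise → 7.25% → $1.74
Phone case $25.37: general merchandise → 7.25% → $1.84
Poetry collection $16.34: books and periodicals → 7.5% → $1.23
Jigsaw puzzle (1000 pc) $17.53: children's toys → 3% → $0.53
Total tax = $2.61 + $1.74 + $1.84 + $1.23 + $0.53 = $7.95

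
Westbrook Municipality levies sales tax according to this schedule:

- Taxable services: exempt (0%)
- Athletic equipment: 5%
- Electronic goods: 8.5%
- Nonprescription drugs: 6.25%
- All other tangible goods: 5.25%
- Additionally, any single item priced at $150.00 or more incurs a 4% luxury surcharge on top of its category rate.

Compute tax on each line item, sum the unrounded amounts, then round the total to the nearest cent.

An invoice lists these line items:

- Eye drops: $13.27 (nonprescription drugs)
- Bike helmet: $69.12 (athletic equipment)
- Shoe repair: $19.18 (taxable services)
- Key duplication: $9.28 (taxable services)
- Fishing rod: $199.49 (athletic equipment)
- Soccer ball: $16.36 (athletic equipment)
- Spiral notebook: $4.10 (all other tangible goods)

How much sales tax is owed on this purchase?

Eye drops $13.27: nonprescription drugs → 6.25% → $0.829375
Bike helmet $69.12: athletic equipment → 5% → $3.456
Shoe repair $19.18: taxable services → 0% → $0.00
Key duplication $9.28: taxable services → 0% → $0.00
Fishing rod $199.49: athletic equipment → 5% + 4% surcharge = 9% → $17.9541
Soccer ball $16.36: athletic equipment → 5% → $0.818
Spiral notebook $4.10: all other tangible goods → 5.25% → $0.21525
Unrounded tax sum = $23.272725 → $23.27

$23.27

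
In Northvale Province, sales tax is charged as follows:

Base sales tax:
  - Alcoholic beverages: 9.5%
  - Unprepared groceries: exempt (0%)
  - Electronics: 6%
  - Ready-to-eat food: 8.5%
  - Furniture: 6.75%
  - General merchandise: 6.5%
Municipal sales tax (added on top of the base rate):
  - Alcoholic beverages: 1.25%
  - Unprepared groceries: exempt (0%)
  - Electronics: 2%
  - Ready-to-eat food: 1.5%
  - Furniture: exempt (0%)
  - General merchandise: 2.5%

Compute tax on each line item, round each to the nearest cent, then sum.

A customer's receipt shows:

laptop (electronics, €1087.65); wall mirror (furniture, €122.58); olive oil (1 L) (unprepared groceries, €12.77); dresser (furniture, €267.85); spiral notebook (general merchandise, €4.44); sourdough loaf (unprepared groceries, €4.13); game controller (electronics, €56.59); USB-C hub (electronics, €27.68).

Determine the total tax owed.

Laptop €1087.65: electronics → 6% + 2% municipal = 8% → €87.01
Wall mirror €122.58: furniture → 6.75% + 0% municipal = 6.75% → €8.27
Olive oil (1 L) €12.77: unprepared groceries → 0% + 0% municipal = 0% → €0.00
Dresser €267.85: furniture → 6.75% + 0% municipal = 6.75% → €18.08
Spiral notebook €4.44: general merchandise → 6.5% + 2.5% municipal = 9% → €0.40
Sourdough loaf €4.13: unprepared groceries → 0% + 0% municipal = 0% → €0.00
Game controller €56.59: electronics → 6% + 2% municipal = 8% → €4.53
USB-C hub €27.68: electronics → 6% + 2% municipal = 8% → €2.21
Total tax = €87.01 + €8.27 + €18.08 + €0.40 + €4.53 + €2.21 = €120.50

€120.50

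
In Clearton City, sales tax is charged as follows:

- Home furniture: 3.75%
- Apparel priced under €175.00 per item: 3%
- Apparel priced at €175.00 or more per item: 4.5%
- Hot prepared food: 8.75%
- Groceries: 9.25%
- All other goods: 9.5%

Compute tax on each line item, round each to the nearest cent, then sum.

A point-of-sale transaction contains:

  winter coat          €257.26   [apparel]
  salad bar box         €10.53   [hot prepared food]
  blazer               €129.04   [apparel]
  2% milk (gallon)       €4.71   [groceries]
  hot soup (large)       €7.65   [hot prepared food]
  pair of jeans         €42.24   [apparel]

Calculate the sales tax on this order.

Winter coat €257.26: apparel, €175.00 or more → 4.5% → €11.58
Salad bar box €10.53: hot prepared food → 8.75% → €0.92
Blazer €129.04: apparel, under €175.00 → 3% → €3.87
2% milk (gallon) €4.71: groceries → 9.25% → €0.44
Hot soup (large) €7.65: hot prepared food → 8.75% → €0.67
Pair of jeans €42.24: apparel, under €175.00 → 3% → €1.27
Total tax = €11.58 + €0.92 + €3.87 + €0.44 + €0.67 + €1.27 = €18.75

€18.75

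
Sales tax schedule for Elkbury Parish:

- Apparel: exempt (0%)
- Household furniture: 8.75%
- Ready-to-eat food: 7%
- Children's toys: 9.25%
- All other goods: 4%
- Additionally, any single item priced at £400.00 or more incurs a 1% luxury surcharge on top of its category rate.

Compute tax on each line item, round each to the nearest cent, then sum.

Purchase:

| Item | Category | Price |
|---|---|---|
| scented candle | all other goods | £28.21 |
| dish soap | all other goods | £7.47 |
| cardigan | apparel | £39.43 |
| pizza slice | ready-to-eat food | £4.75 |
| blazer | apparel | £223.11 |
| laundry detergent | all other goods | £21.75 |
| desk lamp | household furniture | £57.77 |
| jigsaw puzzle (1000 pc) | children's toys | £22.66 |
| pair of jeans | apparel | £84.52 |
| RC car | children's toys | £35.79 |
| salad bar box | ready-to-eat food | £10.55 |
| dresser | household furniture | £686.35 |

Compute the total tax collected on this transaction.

Scented candle £28.21: all other goods → 4% → £1.13
Dish soap £7.47: all other goods → 4% → £0.30
Cardigan £39.43: apparel → 0% → £0.00
Pizza slice £4.75: ready-to-eat food → 7% → £0.33
Blazer £223.11: apparel → 0% → £0.00
Laundry detergent £21.75: all other goods → 4% → £0.87
Desk lamp £57.77: household furniture → 8.75% → £5.05
Jigsaw puzzle (1000 pc) £22.66: children's toys → 9.25% → £2.10
Pair of jeans £84.52: apparel → 0% → £0.00
RC car £35.79: children's toys → 9.25% → £3.31
Salad bar box £10.55: ready-to-eat food → 7% → £0.74
Dresser £686.35: household furniture → 8.75% + 1% surcharge = 9.75% → £66.92
Total tax = £1.13 + £0.30 + £0.33 + £0.87 + £5.05 + £2.10 + £3.31 + £0.74 + £66.92 = £80.75

£80.75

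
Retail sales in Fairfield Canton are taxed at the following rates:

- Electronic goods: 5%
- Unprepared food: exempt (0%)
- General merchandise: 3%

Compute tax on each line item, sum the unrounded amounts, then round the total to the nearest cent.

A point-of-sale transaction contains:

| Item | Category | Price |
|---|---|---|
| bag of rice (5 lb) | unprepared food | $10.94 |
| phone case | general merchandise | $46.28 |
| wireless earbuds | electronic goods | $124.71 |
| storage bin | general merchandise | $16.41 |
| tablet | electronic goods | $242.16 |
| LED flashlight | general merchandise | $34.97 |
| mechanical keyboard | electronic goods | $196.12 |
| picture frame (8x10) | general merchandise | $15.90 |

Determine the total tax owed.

$31.56

Bag of rice (5 lb) $10.94: unprepared food → 0% → $0.00
Phone case $46.28: general merchandise → 3% → $1.3884
Wireless earbuds $124.71: electronic goods → 5% → $6.2355
Storage bin $16.41: general merchandise → 3% → $0.4923
Tablet $242.16: electronic goods → 5% → $12.108
LED flashlight $34.97: general merchandise → 3% → $1.0491
Mechanical keyboard $196.12: electronic goods → 5% → $9.806
Picture frame (8x10) $15.90: general merchandise → 3% → $0.477
Unrounded tax sum = $31.5563 → $31.56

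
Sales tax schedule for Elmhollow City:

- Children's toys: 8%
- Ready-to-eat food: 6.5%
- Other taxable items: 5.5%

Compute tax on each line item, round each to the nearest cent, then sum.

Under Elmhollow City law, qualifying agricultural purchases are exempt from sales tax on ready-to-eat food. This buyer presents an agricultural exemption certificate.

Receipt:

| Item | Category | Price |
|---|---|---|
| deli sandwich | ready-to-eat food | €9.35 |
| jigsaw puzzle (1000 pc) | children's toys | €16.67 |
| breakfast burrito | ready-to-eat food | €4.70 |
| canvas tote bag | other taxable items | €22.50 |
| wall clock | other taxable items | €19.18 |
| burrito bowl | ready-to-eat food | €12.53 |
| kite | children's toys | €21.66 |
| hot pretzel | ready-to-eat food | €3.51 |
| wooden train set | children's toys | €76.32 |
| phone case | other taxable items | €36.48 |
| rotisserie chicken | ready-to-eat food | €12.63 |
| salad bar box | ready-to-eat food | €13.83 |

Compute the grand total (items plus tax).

Deli sandwich €9.35: ready-to-eat food, buyer-exempt → 0% → €0.00
Jigsaw puzzle (1000 pc) €16.67: children's toys → 8% → €1.33
Breakfast burrito €4.70: ready-to-eat food, buyer-exempt → 0% → €0.00
Canvas tote bag €22.50: other taxable items → 5.5% → €1.24
Wall clock €19.18: other taxable items → 5.5% → €1.05
Burrito bowl €12.53: ready-to-eat food, buyer-exempt → 0% → €0.00
Kite €21.66: children's toys → 8% → €1.73
Hot pretzel €3.51: ready-to-eat food, buyer-exempt → 0% → €0.00
Wooden train set €76.32: children's toys → 8% → €6.11
Phone case €36.48: other taxable items → 5.5% → €2.01
Rotisserie chicken €12.63: ready-to-eat food, buyer-exempt → 0% → €0.00
Salad bar box €13.83: ready-to-eat food, buyer-exempt → 0% → €0.00
Subtotal = €249.36; tax = €13.47; total due = €262.83

€262.83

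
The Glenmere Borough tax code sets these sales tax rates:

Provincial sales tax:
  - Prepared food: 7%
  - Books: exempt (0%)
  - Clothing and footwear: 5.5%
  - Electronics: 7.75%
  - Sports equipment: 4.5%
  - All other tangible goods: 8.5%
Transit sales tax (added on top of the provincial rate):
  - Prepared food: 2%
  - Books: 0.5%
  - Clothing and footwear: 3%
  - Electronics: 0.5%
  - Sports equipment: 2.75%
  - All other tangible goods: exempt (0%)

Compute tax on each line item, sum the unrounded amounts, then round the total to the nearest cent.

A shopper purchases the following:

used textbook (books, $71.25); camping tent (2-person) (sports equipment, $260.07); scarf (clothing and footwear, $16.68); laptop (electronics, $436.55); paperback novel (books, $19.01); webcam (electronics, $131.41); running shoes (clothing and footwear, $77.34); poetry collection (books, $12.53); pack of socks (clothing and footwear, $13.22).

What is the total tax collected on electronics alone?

$46.86

Laptop $436.55: electronics → 7.75% + 0.5% transit = 8.25% → $36.015375
Webcam $131.41: electronics → 7.75% + 0.5% transit = 8.25% → $10.841325
Tax on electronics: unrounded sum = $46.8567 → $46.86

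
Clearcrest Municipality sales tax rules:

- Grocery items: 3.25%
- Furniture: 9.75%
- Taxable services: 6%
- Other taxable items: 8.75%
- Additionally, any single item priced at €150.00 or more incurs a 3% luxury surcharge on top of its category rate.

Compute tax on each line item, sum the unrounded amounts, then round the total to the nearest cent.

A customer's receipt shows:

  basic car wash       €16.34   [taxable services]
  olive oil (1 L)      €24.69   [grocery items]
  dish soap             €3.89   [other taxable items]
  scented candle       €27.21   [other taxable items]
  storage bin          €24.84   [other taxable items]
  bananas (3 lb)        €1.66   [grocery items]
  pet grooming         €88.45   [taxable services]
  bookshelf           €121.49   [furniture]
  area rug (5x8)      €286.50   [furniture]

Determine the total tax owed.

Basic car wash €16.34: taxable services → 6% → €0.9804
Olive oil (1 L) €24.69: grocery items → 3.25% → €0.802425
Dish soap €3.89: other taxable items → 8.75% → €0.340375
Scented candle €27.21: other taxable items → 8.75% → €2.380875
Storage bin €24.84: other taxable items → 8.75% → €2.1735
Bananas (3 lb) €1.66: grocery items → 3.25% → €0.05395
Pet grooming €88.45: taxable services → 6% → €5.307
Bookshelf €121.49: furniture → 9.75% → €11.845275
Area rug (5x8) €286.50: furniture → 9.75% + 3% surcharge = 12.75% → €36.52875
Unrounded tax sum = €60.41255 → €60.41

€60.41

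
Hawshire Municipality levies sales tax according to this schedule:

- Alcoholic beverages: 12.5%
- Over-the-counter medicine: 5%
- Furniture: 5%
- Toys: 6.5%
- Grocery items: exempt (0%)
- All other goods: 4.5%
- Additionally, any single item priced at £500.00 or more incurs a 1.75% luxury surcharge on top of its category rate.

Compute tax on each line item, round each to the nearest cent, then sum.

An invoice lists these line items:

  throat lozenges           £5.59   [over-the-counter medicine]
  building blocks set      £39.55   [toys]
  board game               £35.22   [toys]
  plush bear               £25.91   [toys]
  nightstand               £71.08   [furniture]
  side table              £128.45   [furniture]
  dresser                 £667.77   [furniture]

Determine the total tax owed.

£61.86

Throat lozenges £5.59: over-the-counter medicine → 5% → £0.28
Building blocks set £39.55: toys → 6.5% → £2.57
Board game £35.22: toys → 6.5% → £2.29
Plush bear £25.91: toys → 6.5% → £1.68
Nightstand £71.08: furniture → 5% → £3.55
Side table £128.45: furniture → 5% → £6.42
Dresser £667.77: furniture → 5% + 1.75% surcharge = 6.75% → £45.07
Total tax = £0.28 + £2.57 + £2.29 + £1.68 + £3.55 + £6.42 + £45.07 = £61.86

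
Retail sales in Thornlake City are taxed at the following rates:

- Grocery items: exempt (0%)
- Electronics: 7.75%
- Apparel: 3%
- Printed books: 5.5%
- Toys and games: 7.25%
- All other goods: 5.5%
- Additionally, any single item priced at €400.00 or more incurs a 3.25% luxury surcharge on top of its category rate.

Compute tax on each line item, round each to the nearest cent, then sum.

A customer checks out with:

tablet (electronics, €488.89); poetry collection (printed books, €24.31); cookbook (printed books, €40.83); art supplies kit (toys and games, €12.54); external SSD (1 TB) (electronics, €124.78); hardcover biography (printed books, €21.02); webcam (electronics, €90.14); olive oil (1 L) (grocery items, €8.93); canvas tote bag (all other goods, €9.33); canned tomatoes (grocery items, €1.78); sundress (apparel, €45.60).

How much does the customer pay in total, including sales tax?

€946.13

Tablet €488.89: electronics → 7.75% + 3.25% surcharge = 11% → €53.78
Poetry collection €24.31: printed books → 5.5% → €1.34
Cookbook €40.83: printed books → 5.5% → €2.25
Art supplies kit €12.54: toys and games → 7.25% → €0.91
External SSD (1 TB) €124.78: electronics → 7.75% → €9.67
Hardcover biography €21.02: printed books → 5.5% → €1.16
Webcam €90.14: electronics → 7.75% → €6.99
Olive oil (1 L) €8.93: grocery items → 0% → €0.00
Canvas tote bag €9.33: all other goods → 5.5% → €0.51
Canned tomatoes €1.78: grocery items → 0% → €0.00
Sundress €45.60: apparel → 3% → €1.37
Subtotal = €868.15; tax = €77.98; total due = €946.13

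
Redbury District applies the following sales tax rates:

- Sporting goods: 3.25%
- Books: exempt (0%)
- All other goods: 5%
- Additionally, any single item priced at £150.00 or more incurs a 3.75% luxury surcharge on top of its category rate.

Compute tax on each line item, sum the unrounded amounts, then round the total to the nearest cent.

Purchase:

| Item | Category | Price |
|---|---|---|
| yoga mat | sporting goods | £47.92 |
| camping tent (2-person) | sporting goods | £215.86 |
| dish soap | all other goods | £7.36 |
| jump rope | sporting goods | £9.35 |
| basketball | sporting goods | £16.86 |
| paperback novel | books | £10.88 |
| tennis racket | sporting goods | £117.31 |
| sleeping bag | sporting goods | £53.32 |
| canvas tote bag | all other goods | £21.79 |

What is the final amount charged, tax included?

£525.17

Yoga mat £47.92: sporting goods → 3.25% → £1.5574
Camping tent (2-person) £215.86: sporting goods → 3.25% + 3.75% surcharge = 7% → £15.1102
Dish soap £7.36: all other goods → 5% → £0.368
Jump rope £9.35: sporting goods → 3.25% → £0.303875
Basketball £16.86: sporting goods → 3.25% → £0.54795
Paperback novel £10.88: books → 0% → £0.00
Tennis racket £117.31: sporting goods → 3.25% → £3.812575
Sleeping bag £53.32: sporting goods → 3.25% → £1.7329
Canvas tote bag £21.79: all other goods → 5% → £1.0895
Subtotal = £500.65; unrounded tax = £24.5224 → £24.52; total due = £525.17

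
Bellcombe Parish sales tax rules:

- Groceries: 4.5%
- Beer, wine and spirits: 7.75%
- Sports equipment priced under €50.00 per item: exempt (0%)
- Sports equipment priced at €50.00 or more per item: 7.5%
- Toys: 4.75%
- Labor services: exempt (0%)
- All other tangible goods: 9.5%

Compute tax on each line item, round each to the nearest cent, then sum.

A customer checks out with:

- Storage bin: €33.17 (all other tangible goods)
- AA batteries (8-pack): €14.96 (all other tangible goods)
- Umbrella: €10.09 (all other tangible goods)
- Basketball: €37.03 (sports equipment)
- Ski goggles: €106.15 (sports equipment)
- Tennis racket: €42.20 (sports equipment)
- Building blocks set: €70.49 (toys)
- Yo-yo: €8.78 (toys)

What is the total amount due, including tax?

Storage bin €33.17: all other tangible goods → 9.5% → €3.15
AA batteries (8-pack) €14.96: all other tangible goods → 9.5% → €1.42
Umbrella €10.09: all other tangible goods → 9.5% → €0.96
Basketball €37.03: sports equipment, under €50.00 → 0% → €0.00
Ski goggles €106.15: sports equipment, €50.00 or more → 7.5% → €7.96
Tennis racket €42.20: sports equipment, under €50.00 → 0% → €0.00
Building blocks set €70.49: toys → 4.75% → €3.35
Yo-yo €8.78: toys → 4.75% → €0.42
Subtotal = €322.87; tax = €17.26; total due = €340.13

€340.13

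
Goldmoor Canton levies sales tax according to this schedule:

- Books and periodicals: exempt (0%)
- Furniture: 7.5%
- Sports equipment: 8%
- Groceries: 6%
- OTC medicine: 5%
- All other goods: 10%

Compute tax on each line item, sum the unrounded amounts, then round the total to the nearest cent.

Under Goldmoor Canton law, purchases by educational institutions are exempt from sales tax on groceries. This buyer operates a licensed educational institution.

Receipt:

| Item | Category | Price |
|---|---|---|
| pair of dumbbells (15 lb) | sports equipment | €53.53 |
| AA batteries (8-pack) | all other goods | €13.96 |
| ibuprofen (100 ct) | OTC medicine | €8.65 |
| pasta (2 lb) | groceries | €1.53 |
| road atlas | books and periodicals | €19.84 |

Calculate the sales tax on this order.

Pair of dumbbells (15 lb) €53.53: sports equipment → 8% → €4.2824
AA batteries (8-pack) €13.96: all other goods → 10% → €1.396
Ibuprofen (100 ct) €8.65: OTC medicine → 5% → €0.4325
Pasta (2 lb) €1.53: groceries, buyer-exempt → 0% → €0.00
Road atlas €19.84: books and periodicals → 0% → €0.00
Unrounded tax sum = €6.1109 → €6.11

€6.11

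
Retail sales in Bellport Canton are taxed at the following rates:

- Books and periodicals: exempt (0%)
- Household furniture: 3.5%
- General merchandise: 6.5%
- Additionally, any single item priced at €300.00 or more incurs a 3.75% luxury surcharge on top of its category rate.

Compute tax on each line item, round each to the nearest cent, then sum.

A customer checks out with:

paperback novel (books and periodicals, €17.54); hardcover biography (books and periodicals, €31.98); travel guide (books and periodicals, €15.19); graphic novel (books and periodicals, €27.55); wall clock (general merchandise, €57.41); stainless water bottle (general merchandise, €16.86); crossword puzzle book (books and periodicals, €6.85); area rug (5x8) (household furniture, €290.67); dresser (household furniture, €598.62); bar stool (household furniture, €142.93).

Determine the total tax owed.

Paperback novel €17.54: books and periodicals → 0% → €0.00
Hardcover biography €31.98: books and periodicals → 0% → €0.00
Travel guide €15.19: books and periodicals → 0% → €0.00
Graphic novel €27.55: books and periodicals → 0% → €0.00
Wall clock €57.41: general merchandise → 6.5% → €3.73
Stainless water bottle €16.86: general merchandise → 6.5% → €1.10
Crossword puzzle book €6.85: books and periodicals → 0% → €0.00
Area rug (5x8) €290.67: household furniture → 3.5% → €10.17
Dresser €598.62: household furniture → 3.5% + 3.75% surcharge = 7.25% → €43.40
Bar stool €142.93: household furniture → 3.5% → €5.00
Total tax = €3.73 + €1.10 + €10.17 + €43.40 + €5.00 = €63.40

€63.40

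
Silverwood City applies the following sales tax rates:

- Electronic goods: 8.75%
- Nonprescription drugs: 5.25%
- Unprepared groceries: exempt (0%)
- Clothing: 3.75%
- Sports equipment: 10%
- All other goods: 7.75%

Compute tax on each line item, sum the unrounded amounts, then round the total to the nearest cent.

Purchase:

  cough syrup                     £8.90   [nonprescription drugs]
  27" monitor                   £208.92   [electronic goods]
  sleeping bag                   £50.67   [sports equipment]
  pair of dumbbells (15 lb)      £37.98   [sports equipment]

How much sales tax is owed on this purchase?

Cough syrup £8.90: nonprescription drugs → 5.25% → £0.46725
27" monitor £208.92: electronic goods → 8.75% → £18.2805
Sleeping bag £50.67: sports equipment → 10% → £5.067
Pair of dumbbells (15 lb) £37.98: sports equipment → 10% → £3.798
Unrounded tax sum = £27.61275 → £27.61

£27.61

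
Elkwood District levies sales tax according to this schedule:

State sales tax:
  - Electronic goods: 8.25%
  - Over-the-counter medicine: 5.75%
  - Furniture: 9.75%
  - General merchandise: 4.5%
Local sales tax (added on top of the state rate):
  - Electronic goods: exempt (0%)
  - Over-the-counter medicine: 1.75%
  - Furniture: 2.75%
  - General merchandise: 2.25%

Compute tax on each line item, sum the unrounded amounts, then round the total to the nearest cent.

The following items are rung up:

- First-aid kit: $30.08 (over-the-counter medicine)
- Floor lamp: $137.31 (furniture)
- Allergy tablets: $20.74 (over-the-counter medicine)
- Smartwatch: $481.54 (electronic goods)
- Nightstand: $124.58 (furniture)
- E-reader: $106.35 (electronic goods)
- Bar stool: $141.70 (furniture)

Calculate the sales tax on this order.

First-aid kit $30.08: over-the-counter medicine → 5.75% + 1.75% local = 7.5% → $2.256
Floor lamp $137.31: furniture → 9.75% + 2.75% local = 12.5% → $17.16375
Allergy tablets $20.74: over-the-counter medicine → 5.75% + 1.75% local = 7.5% → $1.5555
Smartwatch $481.54: electronic goods → 8.25% + 0% local = 8.25% → $39.72705
Nightstand $124.58: furniture → 9.75% + 2.75% local = 12.5% → $15.5725
E-reader $106.35: electronic goods → 8.25% + 0% local = 8.25% → $8.773875
Bar stool $141.70: furniture → 9.75% + 2.75% local = 12.5% → $17.7125
Unrounded tax sum = $102.761175 → $102.76

$102.76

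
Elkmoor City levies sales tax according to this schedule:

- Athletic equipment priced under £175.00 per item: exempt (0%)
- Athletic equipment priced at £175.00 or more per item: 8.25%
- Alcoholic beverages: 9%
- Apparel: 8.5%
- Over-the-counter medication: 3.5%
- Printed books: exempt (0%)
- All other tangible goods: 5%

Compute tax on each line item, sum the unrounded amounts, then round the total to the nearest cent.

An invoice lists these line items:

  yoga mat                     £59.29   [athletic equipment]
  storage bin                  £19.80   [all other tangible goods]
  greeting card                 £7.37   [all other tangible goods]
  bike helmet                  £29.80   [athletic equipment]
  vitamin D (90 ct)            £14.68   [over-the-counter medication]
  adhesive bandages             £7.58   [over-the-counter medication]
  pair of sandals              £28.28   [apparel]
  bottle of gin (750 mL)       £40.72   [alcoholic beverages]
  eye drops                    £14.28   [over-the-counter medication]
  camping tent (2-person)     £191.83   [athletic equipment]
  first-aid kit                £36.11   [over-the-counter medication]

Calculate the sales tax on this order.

£25.80

Yoga mat £59.29: athletic equipment, under £175.00 → 0% → £0.00
Storage bin £19.80: all other tangible goods → 5% → £0.99
Greeting card £7.37: all other tangible goods → 5% → £0.3685
Bike helmet £29.80: athletic equipment, under £175.00 → 0% → £0.00
Vitamin D (90 ct) £14.68: over-the-counter medication → 3.5% → £0.5138
Adhesive bandages £7.58: over-the-counter medication → 3.5% → £0.2653
Pair of sandals £28.28: apparel → 8.5% → £2.4038
Bottle of gin (750 mL) £40.72: alcoholic beverages → 9% → £3.6648
Eye drops £14.28: over-the-counter medication → 3.5% → £0.4998
Camping tent (2-person) £191.83: athletic equipment, £175.00 or more → 8.25% → £15.825975
First-aid kit £36.11: over-the-counter medication → 3.5% → £1.26385
Unrounded tax sum = £25.795825 → £25.80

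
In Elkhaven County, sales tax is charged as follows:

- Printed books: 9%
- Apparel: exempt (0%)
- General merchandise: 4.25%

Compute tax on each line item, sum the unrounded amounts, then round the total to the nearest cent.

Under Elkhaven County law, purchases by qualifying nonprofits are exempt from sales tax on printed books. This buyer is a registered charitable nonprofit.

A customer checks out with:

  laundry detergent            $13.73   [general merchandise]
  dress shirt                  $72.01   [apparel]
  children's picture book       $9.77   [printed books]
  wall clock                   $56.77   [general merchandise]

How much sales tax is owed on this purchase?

$3.00

Laundry detergent $13.73: general merchandise → 4.25% → $0.583525
Dress shirt $72.01: apparel → 0% → $0.00
Children's picture book $9.77: printed books, buyer-exempt → 0% → $0.00
Wall clock $56.77: general merchandise → 4.25% → $2.412725
Unrounded tax sum = $2.99625 → $3.00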